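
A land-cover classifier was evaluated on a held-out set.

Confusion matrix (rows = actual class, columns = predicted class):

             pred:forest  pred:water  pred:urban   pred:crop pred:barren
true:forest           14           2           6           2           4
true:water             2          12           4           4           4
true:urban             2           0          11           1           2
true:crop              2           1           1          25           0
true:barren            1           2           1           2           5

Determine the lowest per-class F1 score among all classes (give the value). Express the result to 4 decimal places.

Per-class F1 score (2·TP/(2·TP+FP+FN)):
  forest: TP=14, FP=2+2+2+1=7, FN=2+6+2+4=14 → 28/49 = 0.57143
  water: TP=12, FP=2+0+1+2=5, FN=2+4+4+4=14 → 24/43 = 0.55814
  urban: TP=11, FP=6+4+1+1=12, FN=2+0+1+2=5 → 22/39 = 0.56410
  crop: TP=25, FP=2+4+1+2=9, FN=2+1+1+0=4 → 50/63 = 0.79365
  barren: TP=5, FP=4+4+2+0=10, FN=1+2+1+2=6 → 10/26 = 0.38462
Lowest is class 'barren' with F1 score = 0.3846.

0.3846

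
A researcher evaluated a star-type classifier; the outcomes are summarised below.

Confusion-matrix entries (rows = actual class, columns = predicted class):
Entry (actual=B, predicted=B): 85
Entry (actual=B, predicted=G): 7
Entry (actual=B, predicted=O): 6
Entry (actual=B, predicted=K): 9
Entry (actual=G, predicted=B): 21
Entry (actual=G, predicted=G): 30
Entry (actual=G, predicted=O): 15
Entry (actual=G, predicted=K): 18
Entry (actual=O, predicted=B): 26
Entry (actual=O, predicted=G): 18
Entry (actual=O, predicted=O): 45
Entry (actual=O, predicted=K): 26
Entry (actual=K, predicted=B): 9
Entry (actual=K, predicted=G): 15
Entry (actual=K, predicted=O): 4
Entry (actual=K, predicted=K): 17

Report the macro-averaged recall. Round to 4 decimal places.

Per-class recall (TP/(TP+FN)):
  B: TP=85, FN=7+6+9=22 → 85/107 = 0.79439
  G: TP=30, FN=21+15+18=54 → 30/84 = 0.35714
  O: TP=45, FN=26+18+26=70 → 45/115 = 0.39130
  K: TP=17, FN=9+15+4=28 → 17/45 = 0.37778
Macro-recall = mean = (0.79439 + 0.35714 + 0.39130 + 0.37778) / 4 = 0.4802

0.4802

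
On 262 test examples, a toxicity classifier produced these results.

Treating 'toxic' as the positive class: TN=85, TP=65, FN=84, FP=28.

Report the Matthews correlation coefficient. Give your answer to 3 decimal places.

0.195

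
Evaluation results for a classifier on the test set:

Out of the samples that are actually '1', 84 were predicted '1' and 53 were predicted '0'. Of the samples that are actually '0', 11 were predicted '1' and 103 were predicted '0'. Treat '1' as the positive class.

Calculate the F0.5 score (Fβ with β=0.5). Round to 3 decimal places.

Fβ = (1+β²)·TP / ((1+β²)·TP + β²·FN + FP), with β²=1/4
= 1.25·84 / (1.25·84 + 0.25·53 + 11) = 0.812

0.812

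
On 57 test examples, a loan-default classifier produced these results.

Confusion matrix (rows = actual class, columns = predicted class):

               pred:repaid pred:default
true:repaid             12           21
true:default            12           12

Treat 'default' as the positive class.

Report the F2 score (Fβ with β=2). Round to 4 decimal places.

Fβ = (1+β²)·TP / ((1+β²)·TP + β²·FN + FP), with β²=4
= 5·12 / (5·12 + 4·12 + 21) = 0.4651

0.4651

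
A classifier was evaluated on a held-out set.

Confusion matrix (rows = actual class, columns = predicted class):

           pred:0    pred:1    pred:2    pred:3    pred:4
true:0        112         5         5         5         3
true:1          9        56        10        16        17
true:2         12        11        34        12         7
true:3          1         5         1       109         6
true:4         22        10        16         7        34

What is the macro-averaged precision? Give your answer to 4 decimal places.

0.6232

Per-class precision (TP/(TP+FP)):
  0: TP=112, FP=9+12+1+22=44 → 112/156 = 0.71795
  1: TP=56, FP=5+11+5+10=31 → 56/87 = 0.64368
  2: TP=34, FP=5+10+1+16=32 → 34/66 = 0.51515
  3: TP=109, FP=5+16+12+7=40 → 109/149 = 0.73154
  4: TP=34, FP=3+17+7+6=33 → 34/67 = 0.50746
Macro-precision = mean = (0.71795 + 0.64368 + 0.51515 + 0.73154 + 0.50746) / 5 = 0.6232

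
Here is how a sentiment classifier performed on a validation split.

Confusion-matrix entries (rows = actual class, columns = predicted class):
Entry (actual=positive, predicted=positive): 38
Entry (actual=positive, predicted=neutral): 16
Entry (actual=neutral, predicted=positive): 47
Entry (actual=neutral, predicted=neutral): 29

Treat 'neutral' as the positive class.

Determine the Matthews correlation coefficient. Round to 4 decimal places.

0.0883

MCC = (TP·TN − FP·FN) / √((TP+FP)(TP+FN)(TN+FP)(TN+FN))
Numerator = 29·38 − 16·47 = 350
Denominator = √(45·76·54·85) = √15697800 = 3962.0449
MCC = 350 / 3962.0449 = 0.0883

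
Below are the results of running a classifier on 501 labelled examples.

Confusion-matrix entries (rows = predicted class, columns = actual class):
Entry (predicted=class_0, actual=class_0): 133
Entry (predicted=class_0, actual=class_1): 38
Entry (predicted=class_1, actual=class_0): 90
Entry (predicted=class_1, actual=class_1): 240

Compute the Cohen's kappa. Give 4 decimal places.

Observed agreement pₒ = trace/N = 373/501 = 0.74451
Expected agreement pₑ = Σ (rowᵢ·colᵢ)/N² = (223·171 + 278·330)/501² = 0.51742
κ = (pₒ − pₑ)/(1 − pₑ) = (0.74451 − 0.51742)/(1 − 0.51742) = 0.4706

0.4706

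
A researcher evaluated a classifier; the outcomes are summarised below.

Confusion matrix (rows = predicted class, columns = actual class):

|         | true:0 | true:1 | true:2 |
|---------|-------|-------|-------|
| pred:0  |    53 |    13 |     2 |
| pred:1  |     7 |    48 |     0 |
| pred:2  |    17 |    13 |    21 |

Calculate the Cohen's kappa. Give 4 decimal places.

Observed agreement pₒ = trace/N = 122/174 = 0.70115
Expected agreement pₑ = Σ (rowᵢ·colᵢ)/N² = (77·68 + 74·55 + 23·51)/174² = 0.34612
κ = (pₒ − pₑ)/(1 − pₑ) = (0.70115 − 0.34612)/(1 − 0.34612) = 0.5430

0.5430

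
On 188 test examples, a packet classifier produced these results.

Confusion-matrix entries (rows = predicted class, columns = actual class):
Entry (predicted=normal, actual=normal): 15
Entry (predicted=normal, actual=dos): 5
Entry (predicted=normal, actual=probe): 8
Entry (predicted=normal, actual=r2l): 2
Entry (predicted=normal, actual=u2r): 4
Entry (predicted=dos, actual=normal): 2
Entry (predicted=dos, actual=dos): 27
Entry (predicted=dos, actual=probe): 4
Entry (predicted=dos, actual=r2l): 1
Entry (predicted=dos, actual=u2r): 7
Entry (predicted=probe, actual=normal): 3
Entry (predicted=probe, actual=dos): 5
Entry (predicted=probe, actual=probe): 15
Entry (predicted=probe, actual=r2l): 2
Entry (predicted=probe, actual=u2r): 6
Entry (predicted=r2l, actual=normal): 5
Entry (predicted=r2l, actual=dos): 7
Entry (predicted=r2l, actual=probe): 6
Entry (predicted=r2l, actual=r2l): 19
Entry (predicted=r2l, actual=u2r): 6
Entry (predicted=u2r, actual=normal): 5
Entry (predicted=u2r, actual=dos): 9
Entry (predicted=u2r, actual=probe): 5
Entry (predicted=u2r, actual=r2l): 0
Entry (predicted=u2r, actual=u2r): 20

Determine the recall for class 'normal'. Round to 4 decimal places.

0.5000

Treat 'normal' as positive and all other classes as negative.
recall = TP/(TP+FN).
normal: TP=15, FN=2+3+5+5=15 → 15/30 = 0.50000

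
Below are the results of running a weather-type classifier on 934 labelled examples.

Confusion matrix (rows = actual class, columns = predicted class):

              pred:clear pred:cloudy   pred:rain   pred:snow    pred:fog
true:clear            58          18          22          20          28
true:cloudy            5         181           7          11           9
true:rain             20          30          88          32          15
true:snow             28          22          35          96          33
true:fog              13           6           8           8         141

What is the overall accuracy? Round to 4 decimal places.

Accuracy = trace / total = (58+181+88+96+141=564) / 934 = 564/934 = 0.6039

0.6039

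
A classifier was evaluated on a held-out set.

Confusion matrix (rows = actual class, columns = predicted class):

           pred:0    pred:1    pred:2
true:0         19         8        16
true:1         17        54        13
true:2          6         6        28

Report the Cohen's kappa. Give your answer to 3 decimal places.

0.391

Observed agreement pₒ = trace/N = 101/167 = 0.6048
Expected agreement pₑ = Σ (rowᵢ·colᵢ)/N² = (43·42 + 84·68 + 40·57)/167² = 0.3513
κ = (pₒ − pₑ)/(1 − pₑ) = (0.6048 − 0.3513)/(1 − 0.3513) = 0.391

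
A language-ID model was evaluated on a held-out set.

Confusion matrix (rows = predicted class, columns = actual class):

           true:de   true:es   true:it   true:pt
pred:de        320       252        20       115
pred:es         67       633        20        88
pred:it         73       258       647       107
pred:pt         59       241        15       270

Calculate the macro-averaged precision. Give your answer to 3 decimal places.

0.573

Per-class precision (TP/(TP+FP)):
  de: TP=320, FP=252+20+115=387 → 320/707 = 0.4526
  es: TP=633, FP=67+20+88=175 → 633/808 = 0.7834
  it: TP=647, FP=73+258+107=438 → 647/1085 = 0.5963
  pt: TP=270, FP=59+241+15=315 → 270/585 = 0.4615
Macro-precision = mean = (0.4526 + 0.7834 + 0.5963 + 0.4615) / 4 = 0.573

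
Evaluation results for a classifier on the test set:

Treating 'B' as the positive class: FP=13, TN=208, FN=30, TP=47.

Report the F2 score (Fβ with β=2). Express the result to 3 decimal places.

Fβ = (1+β²)·TP / ((1+β²)·TP + β²·FN + FP), with β²=4
= 5·47 / (5·47 + 4·30 + 13) = 0.639

0.639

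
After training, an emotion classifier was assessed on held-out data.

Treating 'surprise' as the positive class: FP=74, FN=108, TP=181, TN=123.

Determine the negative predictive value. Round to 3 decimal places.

0.532

NPV = TN/(TN+FN) = 123/(123+108) = 0.532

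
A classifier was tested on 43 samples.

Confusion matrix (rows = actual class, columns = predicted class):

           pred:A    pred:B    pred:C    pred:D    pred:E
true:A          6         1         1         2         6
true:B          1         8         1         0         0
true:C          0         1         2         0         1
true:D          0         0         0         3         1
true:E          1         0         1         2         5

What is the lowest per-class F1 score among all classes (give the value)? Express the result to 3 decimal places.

Per-class F1 score (2·TP/(2·TP+FP+FN)):
  A: TP=6, FP=1+0+0+1=2, FN=1+1+2+6=10 → 12/24 = 0.5000
  B: TP=8, FP=1+1+0+0=2, FN=1+1+0+0=2 → 16/20 = 0.8000
  C: TP=2, FP=1+1+0+1=3, FN=0+1+0+1=2 → 4/9 = 0.4444
  D: TP=3, FP=2+0+0+2=4, FN=0+0+0+1=1 → 6/11 = 0.5455
  E: TP=5, FP=6+0+1+1=8, FN=1+0+1+2=4 → 10/22 = 0.4545
Lowest is class 'C' with F1 score = 0.444.

0.444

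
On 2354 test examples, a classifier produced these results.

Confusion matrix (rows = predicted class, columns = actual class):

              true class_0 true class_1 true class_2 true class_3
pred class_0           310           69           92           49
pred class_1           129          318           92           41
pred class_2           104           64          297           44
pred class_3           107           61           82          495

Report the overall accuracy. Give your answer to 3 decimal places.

0.603

Accuracy = trace / total = (310+318+297+495=1420) / 2354 = 1420/2354 = 0.603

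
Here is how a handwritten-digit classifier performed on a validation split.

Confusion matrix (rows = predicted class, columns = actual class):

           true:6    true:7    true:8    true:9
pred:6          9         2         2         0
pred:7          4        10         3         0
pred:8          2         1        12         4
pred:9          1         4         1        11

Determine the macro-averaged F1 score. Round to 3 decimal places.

Per-class F1 score (2·TP/(2·TP+FP+FN)):
  6: TP=9, FP=2+2+0=4, FN=4+2+1=7 → 18/29 = 0.6207
  7: TP=10, FP=4+3+0=7, FN=2+1+4=7 → 20/34 = 0.5882
  8: TP=12, FP=2+1+4=7, FN=2+3+1=6 → 24/37 = 0.6486
  9: TP=11, FP=1+4+1=6, FN=0+0+4=4 → 22/32 = 0.6875
Macro-F1 score = mean = (0.6207 + 0.5882 + 0.6486 + 0.6875) / 4 = 0.636

0.636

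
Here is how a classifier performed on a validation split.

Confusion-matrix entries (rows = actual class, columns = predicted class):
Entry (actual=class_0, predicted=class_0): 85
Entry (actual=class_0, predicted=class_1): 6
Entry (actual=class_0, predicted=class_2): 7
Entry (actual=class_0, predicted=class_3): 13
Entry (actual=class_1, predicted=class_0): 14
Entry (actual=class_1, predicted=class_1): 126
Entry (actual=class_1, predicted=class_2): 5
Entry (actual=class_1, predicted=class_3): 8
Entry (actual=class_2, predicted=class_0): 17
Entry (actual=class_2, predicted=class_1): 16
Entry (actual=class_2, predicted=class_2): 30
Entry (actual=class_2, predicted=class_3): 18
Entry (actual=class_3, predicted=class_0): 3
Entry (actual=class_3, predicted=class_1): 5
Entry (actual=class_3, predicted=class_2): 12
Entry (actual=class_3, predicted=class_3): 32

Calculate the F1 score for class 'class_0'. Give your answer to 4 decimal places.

0.7391

One-vs-rest for 'class_0': TP = diagonal; FP = other classes predicted 'class_0'; FN = 'class_0' predicted as other.
F1 score = 2·TP/(2·TP+FP+FN).
class_0: TP=85, FP=14+17+3=34, FN=6+7+13=26 → 170/230 = 0.73913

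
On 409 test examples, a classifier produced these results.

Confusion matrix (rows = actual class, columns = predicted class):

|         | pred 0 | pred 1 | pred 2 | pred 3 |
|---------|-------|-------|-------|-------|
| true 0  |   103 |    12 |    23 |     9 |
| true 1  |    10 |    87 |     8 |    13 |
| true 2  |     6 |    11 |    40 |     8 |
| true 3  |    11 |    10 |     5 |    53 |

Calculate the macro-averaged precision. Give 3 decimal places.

Per-class precision (TP/(TP+FP)):
  0: TP=103, FP=10+6+11=27 → 103/130 = 0.7923
  1: TP=87, FP=12+11+10=33 → 87/120 = 0.7250
  2: TP=40, FP=23+8+5=36 → 40/76 = 0.5263
  3: TP=53, FP=9+13+8=30 → 53/83 = 0.6386
Macro-precision = mean = (0.7923 + 0.7250 + 0.5263 + 0.6386) / 4 = 0.671

0.671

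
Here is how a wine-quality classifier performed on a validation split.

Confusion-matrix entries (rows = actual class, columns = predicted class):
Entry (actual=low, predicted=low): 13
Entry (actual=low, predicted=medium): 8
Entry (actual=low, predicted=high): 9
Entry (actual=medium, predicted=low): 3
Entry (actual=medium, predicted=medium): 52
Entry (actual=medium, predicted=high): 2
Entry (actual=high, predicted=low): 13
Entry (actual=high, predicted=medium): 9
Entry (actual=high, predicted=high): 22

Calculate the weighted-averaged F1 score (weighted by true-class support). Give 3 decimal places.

0.652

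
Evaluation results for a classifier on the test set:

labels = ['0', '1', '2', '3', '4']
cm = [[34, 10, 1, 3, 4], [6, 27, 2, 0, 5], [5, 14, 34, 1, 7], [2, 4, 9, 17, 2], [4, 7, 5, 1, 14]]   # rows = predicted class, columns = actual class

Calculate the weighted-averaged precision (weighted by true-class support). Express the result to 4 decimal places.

0.5921

Per-class precision (TP/(TP+FP)):
  0: TP=34, FP=10+1+3+4=18 → 34/52 = 0.65385
  1: TP=27, FP=6+2+0+5=13 → 27/40 = 0.67500
  2: TP=34, FP=5+14+1+7=27 → 34/61 = 0.55738
  3: TP=17, FP=2+4+9+2=17 → 17/34 = 0.50000
  4: TP=14, FP=4+7+5+1=17 → 14/31 = 0.45161
Weighted-precision = Σ (supportᵢ/N)·precisionᵢ with N=218: (51/218)·0.65385 + (62/218)·0.67500 + (51/218)·0.55738 + (22/218)·0.50000 + (32/218)·0.45161 = 0.5921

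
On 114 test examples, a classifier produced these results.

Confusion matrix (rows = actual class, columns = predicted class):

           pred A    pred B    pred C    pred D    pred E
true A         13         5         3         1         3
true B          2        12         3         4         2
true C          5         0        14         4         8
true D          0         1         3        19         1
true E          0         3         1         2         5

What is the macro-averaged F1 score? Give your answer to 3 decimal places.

Per-class F1 score (2·TP/(2·TP+FP+FN)):
  A: TP=13, FP=2+5+0+0=7, FN=5+3+1+3=12 → 26/45 = 0.5778
  B: TP=12, FP=5+0+1+3=9, FN=2+3+4+2=11 → 24/44 = 0.5455
  C: TP=14, FP=3+3+3+1=10, FN=5+0+4+8=17 → 28/55 = 0.5091
  D: TP=19, FP=1+4+4+2=11, FN=0+1+3+1=5 → 38/54 = 0.7037
  E: TP=5, FP=3+2+8+1=14, FN=0+3+1+2=6 → 10/30 = 0.3333
Macro-F1 score = mean = (0.5778 + 0.5455 + 0.5091 + 0.7037 + 0.3333) / 5 = 0.534

0.534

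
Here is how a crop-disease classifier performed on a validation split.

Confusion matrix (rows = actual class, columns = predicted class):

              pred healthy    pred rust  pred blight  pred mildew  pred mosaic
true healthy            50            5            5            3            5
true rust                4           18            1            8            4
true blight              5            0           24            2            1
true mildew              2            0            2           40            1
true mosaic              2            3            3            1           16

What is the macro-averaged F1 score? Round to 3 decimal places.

0.699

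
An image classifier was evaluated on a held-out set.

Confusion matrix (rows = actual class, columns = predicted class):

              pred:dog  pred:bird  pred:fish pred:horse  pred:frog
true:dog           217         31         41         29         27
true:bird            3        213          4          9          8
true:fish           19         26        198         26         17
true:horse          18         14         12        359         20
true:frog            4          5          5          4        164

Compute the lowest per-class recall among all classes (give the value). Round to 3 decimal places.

0.629

Per-class recall (TP/(TP+FN)):
  dog: TP=217, FN=31+41+29+27=128 → 217/345 = 0.6290
  bird: TP=213, FN=3+4+9+8=24 → 213/237 = 0.8987
  fish: TP=198, FN=19+26+26+17=88 → 198/286 = 0.6923
  horse: TP=359, FN=18+14+12+20=64 → 359/423 = 0.8487
  frog: TP=164, FN=4+5+5+4=18 → 164/182 = 0.9011
Lowest is class 'dog' with recall = 0.629.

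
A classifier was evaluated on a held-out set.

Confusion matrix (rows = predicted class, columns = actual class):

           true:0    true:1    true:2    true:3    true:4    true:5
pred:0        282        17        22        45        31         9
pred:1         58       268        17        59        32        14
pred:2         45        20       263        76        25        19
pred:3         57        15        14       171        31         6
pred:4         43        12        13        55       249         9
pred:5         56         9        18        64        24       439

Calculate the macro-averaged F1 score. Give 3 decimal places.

0.637

Per-class F1 score (2·TP/(2·TP+FP+FN)):
  0: TP=282, FP=17+22+45+31+9=124, FN=58+45+57+43+56=259 → 564/947 = 0.5956
  1: TP=268, FP=58+17+59+32+14=180, FN=17+20+15+12+9=73 → 536/789 = 0.6793
  2: TP=263, FP=45+20+76+25+19=185, FN=22+17+14+13+18=84 → 526/795 = 0.6616
  3: TP=171, FP=57+15+14+31+6=123, FN=45+59+76+55+64=299 → 342/764 = 0.4476
  4: TP=249, FP=43+12+13+55+9=132, FN=31+32+25+31+24=143 → 498/773 = 0.6442
  5: TP=439, FP=56+9+18+64+24=171, FN=9+14+19+6+9=57 → 878/1106 = 0.7939
Macro-F1 score = mean = (0.5956 + 0.6793 + 0.6616 + 0.4476 + 0.6442 + 0.7939) / 6 = 0.637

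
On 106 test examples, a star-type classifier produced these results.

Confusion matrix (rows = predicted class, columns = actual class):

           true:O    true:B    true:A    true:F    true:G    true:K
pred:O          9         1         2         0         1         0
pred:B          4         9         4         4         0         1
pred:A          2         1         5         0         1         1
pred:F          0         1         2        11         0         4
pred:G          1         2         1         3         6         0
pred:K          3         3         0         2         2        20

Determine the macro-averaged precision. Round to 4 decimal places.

Per-class precision (TP/(TP+FP)):
  O: TP=9, FP=1+2+0+1+0=4 → 9/13 = 0.69231
  B: TP=9, FP=4+4+4+0+1=13 → 9/22 = 0.40909
  A: TP=5, FP=2+1+0+1+1=5 → 5/10 = 0.50000
  F: TP=11, FP=0+1+2+0+4=7 → 11/18 = 0.61111
  G: TP=6, FP=1+2+1+3+0=7 → 6/13 = 0.46154
  K: TP=20, FP=3+3+0+2+2=10 → 20/30 = 0.66667
Macro-precision = mean = (0.69231 + 0.40909 + 0.50000 + 0.61111 + 0.46154 + 0.66667) / 6 = 0.5568

0.5568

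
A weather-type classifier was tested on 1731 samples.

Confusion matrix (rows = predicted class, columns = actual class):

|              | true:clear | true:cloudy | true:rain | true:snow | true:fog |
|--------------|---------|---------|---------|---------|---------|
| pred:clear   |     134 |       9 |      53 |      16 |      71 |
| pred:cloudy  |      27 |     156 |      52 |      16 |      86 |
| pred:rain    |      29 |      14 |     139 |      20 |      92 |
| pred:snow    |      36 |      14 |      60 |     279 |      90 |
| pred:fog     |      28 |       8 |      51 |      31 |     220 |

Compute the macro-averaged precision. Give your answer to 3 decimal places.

Per-class precision (TP/(TP+FP)):
  clear: TP=134, FP=9+53+16+71=149 → 134/283 = 0.4735
  cloudy: TP=156, FP=27+52+16+86=181 → 156/337 = 0.4629
  rain: TP=139, FP=29+14+20+92=155 → 139/294 = 0.4728
  snow: TP=279, FP=36+14+60+90=200 → 279/479 = 0.5825
  fog: TP=220, FP=28+8+51+31=118 → 220/338 = 0.6509
Macro-precision = mean = (0.4735 + 0.4629 + 0.4728 + 0.5825 + 0.6509) / 5 = 0.529

0.529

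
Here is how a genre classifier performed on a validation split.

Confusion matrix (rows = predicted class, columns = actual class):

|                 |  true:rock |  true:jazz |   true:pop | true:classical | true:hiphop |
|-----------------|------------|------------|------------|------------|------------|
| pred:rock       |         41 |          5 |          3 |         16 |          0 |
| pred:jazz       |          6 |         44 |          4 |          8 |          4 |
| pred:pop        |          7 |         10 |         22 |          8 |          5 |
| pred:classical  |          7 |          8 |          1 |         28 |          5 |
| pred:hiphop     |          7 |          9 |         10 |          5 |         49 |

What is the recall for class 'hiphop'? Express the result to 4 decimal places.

Take TP from the diagonal, FP from the rest of the 'hiphop' prediction marginal, FN from the rest of the 'hiphop' actual marginal.
recall = TP/(TP+FN).
hiphop: TP=49, FN=0+4+5+5=14 → 49/63 = 0.77778

0.7778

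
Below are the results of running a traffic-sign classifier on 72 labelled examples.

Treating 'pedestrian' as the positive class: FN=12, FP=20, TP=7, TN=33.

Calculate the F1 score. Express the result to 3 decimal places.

Precision = TP/(TP+FP) = 7/27 = 0.2593
Recall = TP/(TP+FN) = 7/19 = 0.3684
F1 = 2·TP/(2·TP+FP+FN) = 14/46 = 0.304

0.304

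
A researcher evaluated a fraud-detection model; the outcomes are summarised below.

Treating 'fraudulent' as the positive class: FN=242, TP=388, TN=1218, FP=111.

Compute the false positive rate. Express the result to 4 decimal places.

FPR = FP/(FP+TN) = 111/(111+1218) = 0.0835

0.0835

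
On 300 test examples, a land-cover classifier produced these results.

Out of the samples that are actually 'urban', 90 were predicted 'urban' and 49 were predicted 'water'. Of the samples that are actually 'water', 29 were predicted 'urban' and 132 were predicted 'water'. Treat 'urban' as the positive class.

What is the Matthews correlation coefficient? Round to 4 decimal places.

0.4764

MCC = (TP·TN − FP·FN) / √((TP+FP)(TP+FN)(TN+FP)(TN+FN))
Numerator = 90·132 − 29·49 = 10459
Denominator = √(119·139·161·181) = √482021281 = 21954.9831
MCC = 10459 / 21954.9831 = 0.4764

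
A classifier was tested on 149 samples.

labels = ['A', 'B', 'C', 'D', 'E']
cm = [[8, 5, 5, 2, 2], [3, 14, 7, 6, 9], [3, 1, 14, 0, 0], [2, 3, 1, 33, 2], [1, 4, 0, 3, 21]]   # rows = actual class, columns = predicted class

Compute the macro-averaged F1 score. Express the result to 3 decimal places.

Per-class F1 score (2·TP/(2·TP+FP+FN)):
  A: TP=8, FP=3+3+2+1=9, FN=5+5+2+2=14 → 16/39 = 0.4103
  B: TP=14, FP=5+1+3+4=13, FN=3+7+6+9=25 → 28/66 = 0.4242
  C: TP=14, FP=5+7+1+0=13, FN=3+1+0+0=4 → 28/45 = 0.6222
  D: TP=33, FP=2+6+0+3=11, FN=2+3+1+2=8 → 66/85 = 0.7765
  E: TP=21, FP=2+9+0+2=13, FN=1+4+0+3=8 → 42/63 = 0.6667
Macro-F1 score = mean = (0.4103 + 0.4242 + 0.6222 + 0.7765 + 0.6667) / 5 = 0.580

0.580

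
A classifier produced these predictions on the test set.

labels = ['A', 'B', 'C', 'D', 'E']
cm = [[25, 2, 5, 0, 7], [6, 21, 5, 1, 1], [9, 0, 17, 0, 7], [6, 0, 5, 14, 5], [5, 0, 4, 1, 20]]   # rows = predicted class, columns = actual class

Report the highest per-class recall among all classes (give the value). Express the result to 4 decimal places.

0.9130

Per-class recall (TP/(TP+FN)):
  A: TP=25, FN=6+9+6+5=26 → 25/51 = 0.49020
  B: TP=21, FN=2+0+0+0=2 → 21/23 = 0.91304
  C: TP=17, FN=5+5+5+4=19 → 17/36 = 0.47222
  D: TP=14, FN=0+1+0+1=2 → 14/16 = 0.87500
  E: TP=20, FN=7+1+7+5=20 → 20/40 = 0.50000
Highest is class 'B' with recall = 0.9130.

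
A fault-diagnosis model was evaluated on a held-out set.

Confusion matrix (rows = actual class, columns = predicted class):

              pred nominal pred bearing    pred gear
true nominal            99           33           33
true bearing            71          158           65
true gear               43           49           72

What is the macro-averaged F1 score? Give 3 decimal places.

0.516

Per-class F1 score (2·TP/(2·TP+FP+FN)):
  nominal: TP=99, FP=71+43=114, FN=33+33=66 → 198/378 = 0.5238
  bearing: TP=158, FP=33+49=82, FN=71+65=136 → 316/534 = 0.5918
  gear: TP=72, FP=33+65=98, FN=43+49=92 → 144/334 = 0.4311
Macro-F1 score = mean = (0.5238 + 0.5918 + 0.4311) / 3 = 0.516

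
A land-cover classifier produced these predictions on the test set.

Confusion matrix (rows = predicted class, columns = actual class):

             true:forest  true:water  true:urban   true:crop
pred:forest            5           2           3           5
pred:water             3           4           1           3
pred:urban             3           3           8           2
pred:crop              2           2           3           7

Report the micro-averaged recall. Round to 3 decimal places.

0.429

Micro-averaging pools counts across classes: ΣTP=24, ΣFP=32, ΣFN=32.
Micro-recall = TP/(TP+FN) on pooled counts = 0.429 (equals overall accuracy in single-label multiclass).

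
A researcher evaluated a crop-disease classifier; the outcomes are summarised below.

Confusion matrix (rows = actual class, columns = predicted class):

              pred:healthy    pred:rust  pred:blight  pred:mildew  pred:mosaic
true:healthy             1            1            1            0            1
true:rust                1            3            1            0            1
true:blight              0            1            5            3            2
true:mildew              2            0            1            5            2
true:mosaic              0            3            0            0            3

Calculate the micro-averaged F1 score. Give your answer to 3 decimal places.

Micro-averaging pools counts across classes: ΣTP=17, ΣFP=20, ΣFN=20.
Micro-F1 score = 2·TP/(2·TP+FP+FN) on pooled counts = 0.459 (equals overall accuracy in single-label multiclass).

0.459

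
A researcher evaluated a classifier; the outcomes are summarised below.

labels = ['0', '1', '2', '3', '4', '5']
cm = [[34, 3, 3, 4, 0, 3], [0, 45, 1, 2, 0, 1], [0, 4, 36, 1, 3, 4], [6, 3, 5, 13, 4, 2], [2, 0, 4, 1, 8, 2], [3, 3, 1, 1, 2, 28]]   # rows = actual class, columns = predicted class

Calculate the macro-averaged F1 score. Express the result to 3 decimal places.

Per-class F1 score (2·TP/(2·TP+FP+FN)):
  0: TP=34, FP=0+0+6+2+3=11, FN=3+3+4+0+3=13 → 68/92 = 0.7391
  1: TP=45, FP=3+4+3+0+3=13, FN=0+1+2+0+1=4 → 90/107 = 0.8411
  2: TP=36, FP=3+1+5+4+1=14, FN=0+4+1+3+4=12 → 72/98 = 0.7347
  3: TP=13, FP=4+2+1+1+1=9, FN=6+3+5+4+2=20 → 26/55 = 0.4727
  4: TP=8, FP=0+0+3+4+2=9, FN=2+0+4+1+2=9 → 16/34 = 0.4706
  5: TP=28, FP=3+1+4+2+2=12, FN=3+3+1+1+2=10 → 56/78 = 0.7179
Macro-F1 score = mean = (0.7391 + 0.8411 + 0.7347 + 0.4727 + 0.4706 + 0.7179) / 6 = 0.663

0.663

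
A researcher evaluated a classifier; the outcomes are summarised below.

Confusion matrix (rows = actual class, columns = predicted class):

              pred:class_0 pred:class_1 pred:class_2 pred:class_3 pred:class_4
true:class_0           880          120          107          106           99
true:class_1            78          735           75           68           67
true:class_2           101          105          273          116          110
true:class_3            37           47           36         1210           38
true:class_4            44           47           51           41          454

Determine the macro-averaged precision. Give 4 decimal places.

0.6699

Per-class precision (TP/(TP+FP)):
  class_0: TP=880, FP=78+101+37+44=260 → 880/1140 = 0.77193
  class_1: TP=735, FP=120+105+47+47=319 → 735/1054 = 0.69734
  class_2: TP=273, FP=107+75+36+51=269 → 273/542 = 0.50369
  class_3: TP=1210, FP=106+68+116+41=331 → 1210/1541 = 0.78520
  class_4: TP=454, FP=99+67+110+38=314 → 454/768 = 0.59115
Macro-precision = mean = (0.77193 + 0.69734 + 0.50369 + 0.78520 + 0.59115) / 5 = 0.6699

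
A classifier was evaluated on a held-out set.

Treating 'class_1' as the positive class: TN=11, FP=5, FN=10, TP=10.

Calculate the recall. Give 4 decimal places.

Recall = TP/(TP+FN) = 10/(10+10) = 10/20 = 0.5000

0.5000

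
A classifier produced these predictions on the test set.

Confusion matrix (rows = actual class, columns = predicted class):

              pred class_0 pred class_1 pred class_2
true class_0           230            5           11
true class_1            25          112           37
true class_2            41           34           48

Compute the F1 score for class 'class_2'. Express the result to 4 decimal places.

Treat 'class_2' as positive and all other classes as negative.
F1 score = 2·TP/(2·TP+FP+FN).
class_2: TP=48, FP=11+37=48, FN=41+34=75 → 96/219 = 0.43836

0.4384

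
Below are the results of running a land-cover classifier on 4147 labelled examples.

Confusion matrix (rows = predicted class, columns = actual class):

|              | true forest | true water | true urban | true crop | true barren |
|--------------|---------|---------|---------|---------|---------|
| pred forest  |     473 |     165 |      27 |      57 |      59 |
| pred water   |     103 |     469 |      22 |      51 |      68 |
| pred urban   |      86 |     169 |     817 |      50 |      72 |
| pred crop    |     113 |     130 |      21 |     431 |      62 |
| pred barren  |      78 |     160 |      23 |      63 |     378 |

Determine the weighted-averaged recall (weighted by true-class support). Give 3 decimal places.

Per-class recall (TP/(TP+FN)):
  forest: TP=473, FN=103+86+113+78=380 → 473/853 = 0.5545
  water: TP=469, FN=165+169+130+160=624 → 469/1093 = 0.4291
  urban: TP=817, FN=27+22+21+23=93 → 817/910 = 0.8978
  crop: TP=431, FN=57+51+50+63=221 → 431/652 = 0.6610
  barren: TP=378, FN=59+68+72+62=261 → 378/639 = 0.5915
Weighted-recall = Σ (supportᵢ/N)·recallᵢ with N=4147: (853/4147)·0.5545 + (1093/4147)·0.4291 + (910/4147)·0.8978 + (652/4147)·0.6610 + (639/4147)·0.5915 = 0.619

0.619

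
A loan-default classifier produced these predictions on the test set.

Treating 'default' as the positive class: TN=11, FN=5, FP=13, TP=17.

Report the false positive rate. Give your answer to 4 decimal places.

0.5417

FPR = FP/(FP+TN) = 13/(13+11) = 0.5417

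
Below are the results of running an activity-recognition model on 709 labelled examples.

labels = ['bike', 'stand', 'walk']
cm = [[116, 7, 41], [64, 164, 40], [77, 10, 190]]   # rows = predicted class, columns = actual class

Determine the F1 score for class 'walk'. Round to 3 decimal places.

One-vs-rest for 'walk': TP = diagonal; FP = other classes predicted 'walk'; FN = 'walk' predicted as other.
F1 score = 2·TP/(2·TP+FP+FN).
walk: TP=190, FP=77+10=87, FN=41+40=81 → 380/548 = 0.6934

0.693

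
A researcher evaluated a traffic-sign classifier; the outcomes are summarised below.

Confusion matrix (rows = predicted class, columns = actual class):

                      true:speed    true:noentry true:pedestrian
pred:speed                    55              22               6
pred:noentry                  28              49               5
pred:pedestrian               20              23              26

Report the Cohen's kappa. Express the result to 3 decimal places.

0.323

Observed agreement pₒ = trace/N = 130/234 = 0.5556
Expected agreement pₑ = Σ (rowᵢ·colᵢ)/N² = (103·83 + 94·82 + 37·69)/234² = 0.3435
κ = (pₒ − pₑ)/(1 − pₑ) = (0.5556 − 0.3435)/(1 − 0.3435) = 0.323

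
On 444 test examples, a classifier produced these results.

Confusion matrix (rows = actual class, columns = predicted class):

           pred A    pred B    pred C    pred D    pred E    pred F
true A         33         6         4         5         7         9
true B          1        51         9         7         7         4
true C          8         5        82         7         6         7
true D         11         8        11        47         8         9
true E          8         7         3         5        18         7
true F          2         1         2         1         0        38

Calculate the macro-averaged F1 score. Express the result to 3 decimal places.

0.581

Per-class F1 score (2·TP/(2·TP+FP+FN)):
  A: TP=33, FP=1+8+11+8+2=30, FN=6+4+5+7+9=31 → 66/127 = 0.5197
  B: TP=51, FP=6+5+8+7+1=27, FN=1+9+7+7+4=28 → 102/157 = 0.6497
  C: TP=82, FP=4+9+11+3+2=29, FN=8+5+7+6+7=33 → 164/226 = 0.7257
  D: TP=47, FP=5+7+7+5+1=25, FN=11+8+11+8+9=47 → 94/166 = 0.5663
  E: TP=18, FP=7+7+6+8+0=28, FN=8+7+3+5+7=30 → 36/94 = 0.3830
  F: TP=38, FP=9+4+7+9+7=36, FN=2+1+2+1+0=6 → 76/118 = 0.6441
Macro-F1 score = mean = (0.5197 + 0.6497 + 0.7257 + 0.5663 + 0.3830 + 0.6441) / 6 = 0.581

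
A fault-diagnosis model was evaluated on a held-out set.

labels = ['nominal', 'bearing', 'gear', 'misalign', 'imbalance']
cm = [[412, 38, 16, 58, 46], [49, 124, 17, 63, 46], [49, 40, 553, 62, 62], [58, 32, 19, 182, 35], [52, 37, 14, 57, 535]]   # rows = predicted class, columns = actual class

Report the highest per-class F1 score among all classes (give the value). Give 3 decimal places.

0.799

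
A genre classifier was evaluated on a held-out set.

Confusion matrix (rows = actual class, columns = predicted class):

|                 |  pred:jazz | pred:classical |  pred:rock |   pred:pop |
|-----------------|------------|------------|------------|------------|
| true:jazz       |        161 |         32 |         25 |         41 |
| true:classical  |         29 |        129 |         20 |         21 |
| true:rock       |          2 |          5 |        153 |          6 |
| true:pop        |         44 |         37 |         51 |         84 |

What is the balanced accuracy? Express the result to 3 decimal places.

Balanced accuracy = mean of per-class recall.
  jazz: recall = 161/259 = 0.6216
  classical: recall = 129/199 = 0.6482
  rock: recall = 153/166 = 0.9217
  pop: recall = 84/216 = 0.3889
Mean = (0.6216 + 0.6482 + 0.9217 + 0.3889) / 4 = 0.645

0.645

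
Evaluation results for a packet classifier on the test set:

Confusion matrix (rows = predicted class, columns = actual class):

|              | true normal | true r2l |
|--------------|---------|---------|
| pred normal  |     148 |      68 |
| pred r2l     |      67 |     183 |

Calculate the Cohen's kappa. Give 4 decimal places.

Observed agreement pₒ = trace/N = 331/466 = 0.71030
Expected agreement pₑ = Σ (rowᵢ·colᵢ)/N² = (215·216 + 251·250)/466² = 0.50282
κ = (pₒ − pₑ)/(1 − pₑ) = (0.71030 − 0.50282)/(1 − 0.50282) = 0.4173

0.4173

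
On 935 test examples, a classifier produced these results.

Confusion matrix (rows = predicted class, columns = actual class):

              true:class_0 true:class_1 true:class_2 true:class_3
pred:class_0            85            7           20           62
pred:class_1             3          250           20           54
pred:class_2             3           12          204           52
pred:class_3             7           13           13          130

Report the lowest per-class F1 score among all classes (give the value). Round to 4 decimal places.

0.5640

Per-class F1 score (2·TP/(2·TP+FP+FN)):
  class_0: TP=85, FP=7+20+62=89, FN=3+3+7=13 → 170/272 = 0.62500
  class_1: TP=250, FP=3+20+54=77, FN=7+12+13=32 → 500/609 = 0.82102
  class_2: TP=204, FP=3+12+52=67, FN=20+20+13=53 → 408/528 = 0.77273
  class_3: TP=130, FP=7+13+13=33, FN=62+54+52=168 → 260/461 = 0.56399
Lowest is class 'class_3' with F1 score = 0.5640.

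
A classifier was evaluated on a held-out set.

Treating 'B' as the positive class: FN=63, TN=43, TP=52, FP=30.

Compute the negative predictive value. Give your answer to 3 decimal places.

0.406

NPV = TN/(TN+FN) = 43/(43+63) = 0.406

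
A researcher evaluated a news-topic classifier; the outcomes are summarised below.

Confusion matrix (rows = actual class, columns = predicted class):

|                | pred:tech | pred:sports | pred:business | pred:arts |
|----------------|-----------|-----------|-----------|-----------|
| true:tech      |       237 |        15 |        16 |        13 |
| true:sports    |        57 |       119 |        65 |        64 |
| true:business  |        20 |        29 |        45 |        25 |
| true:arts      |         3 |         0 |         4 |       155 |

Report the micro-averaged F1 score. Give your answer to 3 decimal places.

Micro-averaging pools counts across classes: ΣTP=556, ΣFP=311, ΣFN=311.
Micro-F1 score = 2·TP/(2·TP+FP+FN) on pooled counts = 0.641 (equals overall accuracy in single-label multiclass).

0.641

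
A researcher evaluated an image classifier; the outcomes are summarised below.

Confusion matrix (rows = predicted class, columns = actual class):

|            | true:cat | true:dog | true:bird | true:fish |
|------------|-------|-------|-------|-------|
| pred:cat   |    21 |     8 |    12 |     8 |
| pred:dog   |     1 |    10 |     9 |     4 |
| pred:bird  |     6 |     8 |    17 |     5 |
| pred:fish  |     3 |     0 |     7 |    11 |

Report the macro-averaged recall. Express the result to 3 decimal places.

0.458

Per-class recall (TP/(TP+FN)):
  cat: TP=21, FN=1+6+3=10 → 21/31 = 0.6774
  dog: TP=10, FN=8+8+0=16 → 10/26 = 0.3846
  bird: TP=17, FN=12+9+7=28 → 17/45 = 0.3778
  fish: TP=11, FN=8+4+5=17 → 11/28 = 0.3929
Macro-recall = mean = (0.6774 + 0.3846 + 0.3778 + 0.3929) / 4 = 0.458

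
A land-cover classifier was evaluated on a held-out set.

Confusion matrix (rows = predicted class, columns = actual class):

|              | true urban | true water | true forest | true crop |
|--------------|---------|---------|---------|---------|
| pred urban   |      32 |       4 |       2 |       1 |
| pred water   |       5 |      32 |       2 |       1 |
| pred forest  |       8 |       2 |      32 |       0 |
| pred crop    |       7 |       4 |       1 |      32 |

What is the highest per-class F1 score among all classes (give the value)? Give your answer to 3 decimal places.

Per-class F1 score (2·TP/(2·TP+FP+FN)):
  urban: TP=32, FP=4+2+1=7, FN=5+8+7=20 → 64/91 = 0.7033
  water: TP=32, FP=5+2+1=8, FN=4+2+4=10 → 64/82 = 0.7805
  forest: TP=32, FP=8+2+0=10, FN=2+2+1=5 → 64/79 = 0.8101
  crop: TP=32, FP=7+4+1=12, FN=1+1+0=2 → 64/78 = 0.8205
Highest is class 'crop' with F1 score = 0.821.

0.821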